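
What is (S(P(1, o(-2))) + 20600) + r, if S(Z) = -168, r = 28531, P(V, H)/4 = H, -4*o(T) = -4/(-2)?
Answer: 48963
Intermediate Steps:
o(T) = -½ (o(T) = -(-1)/(-2) = -(-1)*(-1)/2 = -¼*2 = -½)
P(V, H) = 4*H
(S(P(1, o(-2))) + 20600) + r = (-168 + 20600) + 28531 = 20432 + 28531 = 48963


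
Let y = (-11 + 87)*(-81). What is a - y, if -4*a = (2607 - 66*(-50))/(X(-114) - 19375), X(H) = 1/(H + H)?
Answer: 2472224805/401591 ≈ 6156.1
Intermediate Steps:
y = -6156 (y = 76*(-81) = -6156)
X(H) = 1/(2*H)
a = 30609/401591 (a = -(2607 - 66*(-50))/(4*((1/2)/(-114) - 19375)) = -(2607 + 3300)/(4*((1/2)*(-1/114) - 19375)) = -5907/(4*(-1/228 - 19375)) = -5907/(4*(-4417501/228)) = -5907*(-228)/(4*4417501) = -1/4*(-122436/401591) = 30609/401591 ≈ 0.076219)
a - y = 30609/401591 - 1*(-6156) = 30609/401591 + 6156 = 2472224805/401591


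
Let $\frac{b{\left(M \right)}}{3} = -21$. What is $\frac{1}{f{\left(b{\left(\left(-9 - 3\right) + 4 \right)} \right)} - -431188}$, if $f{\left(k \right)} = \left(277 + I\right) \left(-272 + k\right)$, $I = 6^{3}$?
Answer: $\frac{1}{266033} \approx 3.7589 \cdot 10^{-6}$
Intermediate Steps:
$I = 216$
$b{\left(M \right)} = -63$ ($b{\left(M \right)} = 3 \left(-21\right) = -63$)
$f{\left(k \right)} = -134096 + 493 k$ ($f{\left(k \right)} = \left(277 + 216\right) \left(-272 + k\right) = 493 \left(-272 + k\right) = -134096 + 493 k$)
$\frac{1}{f{\left(b{\left(\left(-9 - 3\right) + 4 \right)} \right)} - -431188} = \frac{1}{\left(-134096 + 493 \left(-63\right)\right) - -431188} = \frac{1}{\left(-134096 - 31059\right) + 431188} = \frac{1}{-165155 + 431188} = \frac{1}{266033}$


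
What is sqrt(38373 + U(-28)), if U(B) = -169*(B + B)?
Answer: sqrt(47837) ≈ 218.72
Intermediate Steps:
U(B) = -338*B
sqrt(38373 + U(-28)) = sqrt(38373 - 338*(-28)) = sqrt(38373 + 9464) = sqrt(47837)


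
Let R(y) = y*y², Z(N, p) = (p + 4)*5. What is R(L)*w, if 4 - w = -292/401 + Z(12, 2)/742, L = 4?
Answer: 44633664/148771 ≈ 300.02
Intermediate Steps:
Z(N, p) = 20 + 5*p (Z(N, p) = (4 + p)*5 = 20 + 5*p)
R(y) = y³
w = 697401/148771 (w = 4 - (-292/401 + (20 + 5*2)/742) = 4 - (-292*1/401 + (20 + 10)*(1/742)) = 4 - (-292/401 + 30*(1/742)) = 4 - (-292/401 + 15/371) = 4 - 1*(-102317/148771) = 4 + 102317/148771 = 697401/148771 ≈ 4.6877)
R(L)*w = 4³*(697401/148771) = 64*(697401/148771) = 44633664/148771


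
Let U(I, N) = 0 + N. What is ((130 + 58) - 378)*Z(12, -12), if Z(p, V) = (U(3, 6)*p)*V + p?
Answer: 161880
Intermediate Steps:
U(I, N) = N
Z(p, V) = p + 6*V*p (Z(p, V) = (6*p)*V + p = 6*V*p + p = p + 6*V*p)
((130 + 58) - 378)*Z(12, -12) = ((130 + 58) - 378)*(12*(1 + 6*(-12))) = (188 - 378)*(12*(1 - 72)) = -2280*(-71) = -190*(-852) = 161880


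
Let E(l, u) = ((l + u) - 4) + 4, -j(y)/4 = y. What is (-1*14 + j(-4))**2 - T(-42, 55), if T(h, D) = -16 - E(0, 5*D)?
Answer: 295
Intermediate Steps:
j(y) = -4*y
E(l, u) = l + u (E(l, u) = (-4 + l + u) + 4 = l + u)
T(h, D) = -16 - 5*D (T(h, D) = -16 - (0 + 5*D) = -16 - 5*D)
(-1*14 + j(-4))**2 - T(-42, 55) = (-1*14 - 4*(-4))**2 - (-16 - 5*55) = (-14 + 16)**2 - (-16 - 275) = 2**2 - 1*(-291) = 4 + 291 = 295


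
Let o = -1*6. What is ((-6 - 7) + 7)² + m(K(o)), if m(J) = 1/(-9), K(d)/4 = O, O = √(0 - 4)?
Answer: 323/9 ≈ 35.889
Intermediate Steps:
O = 2*I (O = √(-4) = 2*I ≈ 2.0*I)
o = -6
K(d) = 8*I (K(d) = 4*(2*I) = 8*I)
m(J) = -⅑
((-6 - 7) + 7)² + m(K(o)) = ((-6 - 7) + 7)² - ⅑ = (-13 + 7)² - ⅑ = (-6)² - ⅑ = 36 - ⅑ = 323/9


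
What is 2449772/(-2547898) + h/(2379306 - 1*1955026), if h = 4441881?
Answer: 5139035225989/540511081720 ≈ 9.5077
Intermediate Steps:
2449772/(-2547898) + h/(2379306 - 1*1955026) = 2449772/(-2547898) + 4441881/(2379306 - 1*1955026) = 2449772*(-1/2547898) + 4441881/(2379306 - 1955026) = -1224886/1273949 + 4441881/424280 = 5139035225989/540511081720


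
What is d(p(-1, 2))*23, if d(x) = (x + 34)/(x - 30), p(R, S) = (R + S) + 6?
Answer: -41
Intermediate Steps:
p(R, S) = 6 + R + S
d(x) = (34 + x)/(-30 + x)
d(p(-1, 2))*23 = ((34 + (6 - 1 + 2))/(-30 + (6 - 1 + 2)))*23 = ((34 + 7)/(-30 + 7))*23 = (41/(-23))*23 = -1/23*41*23 = -41/23*23 = -41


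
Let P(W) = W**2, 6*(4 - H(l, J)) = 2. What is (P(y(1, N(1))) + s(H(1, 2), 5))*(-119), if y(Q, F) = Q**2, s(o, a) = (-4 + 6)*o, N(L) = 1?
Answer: -2975/3 ≈ -991.67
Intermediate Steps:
H(l, J) = 11/3 (H(l, J) = 4 - 1/6*2 = 4 - 1/3 = 11/3)
s(o, a) = 2*o
(P(y(1, N(1))) + s(H(1, 2), 5))*(-119) = ((1**2)**2 + 2*(11/3))*(-119) = (1**2 + 22/3)*(-119) = (1 + 22/3)*(-119) = (25/3)*(-119) = -2975/3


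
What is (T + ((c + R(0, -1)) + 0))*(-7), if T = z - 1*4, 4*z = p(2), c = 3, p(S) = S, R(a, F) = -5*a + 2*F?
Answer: 35/2 ≈ 17.500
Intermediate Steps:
z = ½ (z = (¼)*2 = ½ ≈ 0.50000)
T = -7/2 (T = ½ - 1*4 = ½ - 4 = -7/2 ≈ -3.5000)
(T + ((c + R(0, -1)) + 0))*(-7) = (-7/2 + ((3 + (-5*0 + 2*(-1))) + 0))*(-7) = (-7/2 + ((3 + (0 - 2)) + 0))*(-7) = (-7/2 + ((3 - 2) + 0))*(-7) = (-7/2 + (1 + 0))*(-7) = (-7/2 + 1)*(-7) = -5/2*(-7) = 35/2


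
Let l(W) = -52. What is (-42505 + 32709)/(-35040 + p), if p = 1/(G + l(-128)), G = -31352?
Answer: 307633584/1100396161 ≈ 0.27957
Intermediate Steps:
p = -1/31404 (p = 1/(-31352 - 52) = 1/(-31404) = -1/31404 ≈ -3.1843e-5)
(-42505 + 32709)/(-35040 + p) = (-42505 + 32709)/(-35040 - 1/31404) = -9796/(-1100396161/31404) = -9796*(-31404/1100396161) = 307633584/1100396161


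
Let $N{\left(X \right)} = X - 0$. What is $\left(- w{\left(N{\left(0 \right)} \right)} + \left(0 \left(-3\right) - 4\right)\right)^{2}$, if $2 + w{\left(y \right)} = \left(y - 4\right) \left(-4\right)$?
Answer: $324$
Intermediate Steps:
$N{\left(X \right)} = X$ ($N{\left(X \right)} = X + 0 = X$)
$w{\left(y \right)} = 14 - 4 y$ ($w{\left(y \right)} = -2 + \left(y - 4\right) \left(-4\right) = -2 + \left(-4 + y\right) \left(-4\right) = -2 - \left(-16 + 4 y\right) = 14 - 4 y$)
$\left(- w{\left(N{\left(0 \right)} \right)} + \left(0 \left(-3\right) - 4\right)\right)^{2} = \left(- (14 - 0) + \left(0 \left(-3\right) - 4\right)\right)^{2} = \left(- (14 + 0) + \left(0 - 4\right)\right)^{2} = \left(\left(-1\right) 14 - 4\right)^{2} = \left(-14 - 4\right)^{2} = \left(-18\right)^{2} = 324$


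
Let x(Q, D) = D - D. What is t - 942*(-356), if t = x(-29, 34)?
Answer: 335352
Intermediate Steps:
x(Q, D) = 0
t = 0
t - 942*(-356) = 0 - 942*(-356) = 0 + 335352 = 335352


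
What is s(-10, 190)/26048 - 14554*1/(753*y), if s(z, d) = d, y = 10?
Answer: -94417973/49035360 ≈ -1.9255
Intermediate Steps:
s(-10, 190)/26048 - 14554*1/(753*y) = 190/26048 - 14554/(10*753) = 190*(1/26048) - 14554/7530 = 95/13024 - 14554*1/7530 = 95/13024 - 7277/3765 = -94417973/49035360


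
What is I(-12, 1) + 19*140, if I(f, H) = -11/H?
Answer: 2649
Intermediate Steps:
I(-12, 1) + 19*140 = -11/1 + 19*140 = -11*1 + 2660 = -11 + 2660 = 2649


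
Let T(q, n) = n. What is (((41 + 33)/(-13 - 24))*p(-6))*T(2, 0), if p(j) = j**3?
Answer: 0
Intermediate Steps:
(((41 + 33)/(-13 - 24))*p(-6))*T(2, 0) = (((41 + 33)/(-13 - 24))*(-6)**3)*0 = ((74/(-37))*(-216))*0 = ((74*(-1/37))*(-216))*0 = -2*(-216)*0 = 432*0 = 0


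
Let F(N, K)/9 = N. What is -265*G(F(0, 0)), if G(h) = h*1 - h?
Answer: 0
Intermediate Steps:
F(N, K) = 9*N
G(h) = 0 (G(h) = h - h = 0)
-265*G(F(0, 0)) = -265*0 = 0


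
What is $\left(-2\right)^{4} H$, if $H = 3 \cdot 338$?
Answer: $16224$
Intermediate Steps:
$H = 1014$
$\left(-2\right)^{4} H = \left(-2\right)^{4} \cdot 1014 = 16 \cdot 1014 = 16224$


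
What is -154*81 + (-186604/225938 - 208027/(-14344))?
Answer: -20191048310989/1620427336 ≈ -12460.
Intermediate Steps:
-154*81 + (-186604/225938 - 208027/(-14344)) = -12474 + (-186604*1/225938 - 208027*(-1/14344)) = -12474 + (-93302/112969 + 208027/14344) = -12474 + 22162278275/1620427336 = -20191048310989/1620427336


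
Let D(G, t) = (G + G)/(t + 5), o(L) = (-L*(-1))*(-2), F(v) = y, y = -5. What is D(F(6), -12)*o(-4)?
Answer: 80/7 ≈ 11.429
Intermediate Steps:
F(v) = -5
o(L) = -2*L (o(L) = L*(-2) = -2*L)
D(G, t) = 2*G/(5 + t) (D(G, t) = (2*G)/(5 + t) = 2*G/(5 + t))
D(F(6), -12)*o(-4) = (2*(-5)/(5 - 12))*(-2*(-4)) = (2*(-5)/(-7))*8 = (2*(-5)*(-1/7))*8 = (10/7)*8 = 80/7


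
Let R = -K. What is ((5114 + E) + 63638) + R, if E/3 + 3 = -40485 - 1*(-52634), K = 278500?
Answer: -173310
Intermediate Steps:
E = 36438 (E = -9 + 3*(-40485 - 1*(-52634)) = -9 + 3*(-40485 + 52634) = -9 + 3*12149 = -9 + 36447 = 36438)
R = -278500 (R = -1*278500 = -278500)
((5114 + E) + 63638) + R = ((5114 + 36438) + 63638) - 278500 = (41552 + 63638) - 278500 = 105190 - 278500 = -173310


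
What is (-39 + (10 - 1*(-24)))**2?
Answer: 25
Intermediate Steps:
(-39 + (10 - 1*(-24)))**2 = (-39 + (10 + 24))**2 = (-39 + 34)**2 = (-5)**2 = 25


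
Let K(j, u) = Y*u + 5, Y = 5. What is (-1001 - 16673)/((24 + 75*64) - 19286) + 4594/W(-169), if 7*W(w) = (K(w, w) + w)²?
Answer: 9229316295/7361743711 ≈ 1.2537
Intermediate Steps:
K(j, u) = 5 + 5*u (K(j, u) = 5*u + 5 = 5 + 5*u)
W(w) = (5 + 6*w)²/7 (W(w) = ((5 + 5*w) + w)²/7 = (5 + 6*w)²/7)
(-1001 - 16673)/((24 + 75*64) - 19286) + 4594/W(-169) = (-1001 - 16673)/((24 + 75*64) - 19286) + 4594/(((5 + 6*(-169))²/7)) = -17674/((24 + 4800) - 19286) + 4594/(((5 - 1014)²/7)) = -17674/(4824 - 19286) + 4594/(((⅐)*(-1009)²)) = -17674/(-14462) + 4594/(((⅐)*1018081)) = -17674*(-1/14462) + 4594/(1018081/7) = 8837/7231 + 4594*(7/1018081) = 8837/7231 + 32158/1018081 = 9229316295/7361743711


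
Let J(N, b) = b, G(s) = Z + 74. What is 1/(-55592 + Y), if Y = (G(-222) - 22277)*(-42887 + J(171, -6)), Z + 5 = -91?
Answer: 1/956415415 ≈ 1.0456e-9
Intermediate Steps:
Z = -96 (Z = -5 - 91 = -96)
G(s) = -22 (G(s) = -96 + 74 = -22)
Y = 956471007 (Y = (-22 - 22277)*(-42887 - 6) = -22299*(-42893) = 956471007)
1/(-55592 + Y) = 1/(-55592 + 956471007) = 1/956415415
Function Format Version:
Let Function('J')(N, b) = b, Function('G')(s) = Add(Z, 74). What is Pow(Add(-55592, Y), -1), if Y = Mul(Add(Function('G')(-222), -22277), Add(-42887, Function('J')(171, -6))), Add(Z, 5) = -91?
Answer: Rational(1, 956415415) ≈ 1.0456e-9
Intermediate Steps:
Z = -96 (Z = Add(-5, -91) = -96)
Function('G')(s) = -22 (Function('G')(s) = Add(-96, 74) = -22)
Y = 956471007 (Y = Mul(Add(-22, -22277), Add(-42887, -6)) = Mul(-22299, -42893) = 956471007)
Pow(Add(-55592, Y), -1) = Pow(Add(-55592, 956471007), -1) = Pow(956415415, -1) = Rational(1, 956415415)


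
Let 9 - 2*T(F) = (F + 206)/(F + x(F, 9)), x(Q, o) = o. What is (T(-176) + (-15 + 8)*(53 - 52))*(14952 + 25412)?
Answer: -16246510/167 ≈ -97285.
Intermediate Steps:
T(F) = 9/2 - (206 + F)/(2*(9 + F)) (T(F) = 9/2 - (F + 206)/(2*(F + 9)) = 9/2 - (206 + F)/(2*(9 + F)))
(T(-176) + (-15 + 8)*(53 - 52))*(14952 + 25412) = ((-125 + 8*(-176))/(2*(9 - 176)) + (-15 + 8)*(53 - 52))*(14952 + 25412) = ((½)*(-125 - 1408)/(-167) - 7*1)*40364 = ((½)*(-1/167)*(-1533) - 7)*40364 = (1533/334 - 7)*40364 = -805/334*40364 = -16246510/167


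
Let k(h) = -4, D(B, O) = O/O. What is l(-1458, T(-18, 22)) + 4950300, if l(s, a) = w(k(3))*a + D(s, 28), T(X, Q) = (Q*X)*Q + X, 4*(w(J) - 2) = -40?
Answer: 5020141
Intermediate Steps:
D(B, O) = 1
w(J) = -8 (w(J) = 2 + (1/4)*(-40) = 2 - 10 = -8)
T(X, Q) = X + X*Q**2 (T(X, Q) = X*Q**2 + X = X + X*Q**2)
l(s, a) = 1 - 8*a (l(s, a) = -8*a + 1 = 1 - 8*a)
l(-1458, T(-18, 22)) + 4950300 = (1 - (-144)*(1 + 22**2)) + 4950300 = (1 - (-144)*(1 + 484)) + 4950300 = (1 - (-144)*485) + 4950300 = (1 - 8*(-8730)) + 4950300 = (1 + 69840) + 4950300 = 69841 + 4950300 = 5020141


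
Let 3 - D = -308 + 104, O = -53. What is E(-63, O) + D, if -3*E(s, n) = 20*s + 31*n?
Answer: 3524/3 ≈ 1174.7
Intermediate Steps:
E(s, n) = -31*n/3 - 20*s/3 (E(s, n) = -(20*s + 31*n)/3 = -31*n/3 - 20*s/3)
D = 207 (D = 3 - (-308 + 104) = 3 - 1*(-204) = 3 + 204 = 207)
E(-63, O) + D = (-31/3*(-53) - 20/3*(-63)) + 207 = (1643/3 + 420) + 207 = 2903/3 + 207 = 3524/3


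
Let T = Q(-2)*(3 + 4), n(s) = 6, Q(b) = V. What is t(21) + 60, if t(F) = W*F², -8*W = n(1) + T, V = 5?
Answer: -17601/8 ≈ -2200.1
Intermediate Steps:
Q(b) = 5
T = 35 (T = 5*(3 + 4) = 5*7 = 35)
W = -41/8 (W = -(6 + 35)/8 = -⅛*41 = -41/8 ≈ -5.1250)
t(F) = -41*F²/8
t(21) + 60 = -41/8*21² + 60 = -41/8*441 + 60 = -18081/8 + 60 = -17601/8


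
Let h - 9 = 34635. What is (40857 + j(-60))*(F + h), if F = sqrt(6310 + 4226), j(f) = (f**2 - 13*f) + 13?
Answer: 1567641000 + 90500*sqrt(2634) ≈ 1.5723e+9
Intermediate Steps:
h = 34644 (h = 9 + 34635 = 34644)
j(f) = 13 + f**2 - 13*f
F = 2*sqrt(2634) (F = sqrt(10536) = 2*sqrt(2634) ≈ 102.65)
(40857 + j(-60))*(F + h) = (40857 + (13 + (-60)**2 - 13*(-60)))*(2*sqrt(2634) + 34644) = (40857 + (13 + 3600 + 780))*(34644 + 2*sqrt(2634)) = (40857 + 4393)*(34644 + 2*sqrt(2634)) = 45250*(34644 + 2*sqrt(2634)) = 1567641000 + 90500*sqrt(2634)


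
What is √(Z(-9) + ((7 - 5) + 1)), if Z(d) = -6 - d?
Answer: √6 ≈ 2.4495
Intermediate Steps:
√(Z(-9) + ((7 - 5) + 1)) = √((-6 - 1*(-9)) + ((7 - 5) + 1)) = √((-6 + 9) + (2 + 1)) = √(3 + 3) = √6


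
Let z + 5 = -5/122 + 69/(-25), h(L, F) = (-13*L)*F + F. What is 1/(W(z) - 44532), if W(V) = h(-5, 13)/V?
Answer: -721/32186872 ≈ -2.2400e-5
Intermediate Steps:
h(L, F) = F - 13*F*L (h(L, F) = -13*F*L + F = F - 13*F*L)
z = -23793/3050 (z = -5 + (-5/122 + 69/(-25)) = -5 + (-5*1/122 + 69*(-1/25)) = -5 + (-5/122 - 69/25) = -5 - 8543/3050 = -23793/3050 ≈ -7.8010)
W(V) = 858/V (W(V) = (13*(1 - 13*(-5)))/V = (13*(1 + 65))/V = (13*66)/V = 858/V)
1/(W(z) - 44532) = 1/(858/(-23793/3050) - 44532) = 1/(858*(-3050/23793) - 44532) = 1/(-79300/721 - 44532) = 1/(-32186872/721) = -721/32186872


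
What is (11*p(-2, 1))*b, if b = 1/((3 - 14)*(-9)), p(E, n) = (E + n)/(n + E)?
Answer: ⅑ ≈ 0.11111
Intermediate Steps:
p(E, n) = 1 (p(E, n) = (E + n)/(E + n) = 1)
b = 1/99 (b = -⅑/(-11) = -1/11*(-⅑) = 1/99 ≈ 0.010101)
(11*p(-2, 1))*b = (11*1)*(1/99) = 11*(1/99) = ⅑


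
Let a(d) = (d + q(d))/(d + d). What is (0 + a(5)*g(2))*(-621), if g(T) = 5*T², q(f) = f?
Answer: -12420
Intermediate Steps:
a(d) = 1 (a(d) = (d + d)/(d + d) = (2*d)/((2*d)) = (2*d)*(1/(2*d)) = 1)
(0 + a(5)*g(2))*(-621) = (0 + 1*(5*2²))*(-621) = (0 + 1*(5*4))*(-621) = (0 + 1*20)*(-621) = (0 + 20)*(-621) = 20*(-621) = -12420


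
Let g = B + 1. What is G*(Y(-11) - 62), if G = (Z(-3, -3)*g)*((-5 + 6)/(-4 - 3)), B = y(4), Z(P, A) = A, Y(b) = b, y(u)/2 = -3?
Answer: 1095/7 ≈ 156.43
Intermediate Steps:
y(u) = -6 (y(u) = 2*(-3) = -6)
B = -6
g = -5 (g = -6 + 1 = -5)
G = -15/7 (G = (-3*(-5))*((-5 + 6)/(-4 - 3)) = 15*(1/(-7)) = 15*(1*(-⅐)) = 15*(-⅐) = -15/7 ≈ -2.1429)
G*(Y(-11) - 62) = -15*(-11 - 62)/7 = -15/7*(-73) = 1095/7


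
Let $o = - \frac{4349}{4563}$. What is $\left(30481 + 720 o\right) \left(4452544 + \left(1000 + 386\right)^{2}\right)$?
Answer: $\frac{96278357442380}{507} \approx 1.899 \cdot 10^{11}$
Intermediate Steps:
$o = - \frac{4349}{4563}$ ($o = \left(-4349\right) \frac{1}{4563} = - \frac{4349}{4563} \approx -0.9531$)
$\left(30481 + 720 o\right) \left(4452544 + \left(1000 + 386\right)^{2}\right) = \left(30481 + 720 \left(- \frac{4349}{4563}\right)\right) \left(4452544 + \left(1000 + 386\right)^{2}\right) = \left(30481 - \frac{347920}{507}\right) \left(4452544 + 1386^{2}\right) = \frac{15105947 \left(4452544 + 1920996\right)}{507} = \frac{15105947}{507} \cdot 6373540 = \frac{96278357442380}{507}$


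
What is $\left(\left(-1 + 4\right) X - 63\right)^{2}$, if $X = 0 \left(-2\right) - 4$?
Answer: $5625$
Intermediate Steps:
$X = -4$ ($X = 0 - 4 = -4$)
$\left(\left(-1 + 4\right) X - 63\right)^{2} = \left(\left(-1 + 4\right) \left(-4\right) - 63\right)^{2} = \left(3 \left(-4\right) - 63\right)^{2} = \left(-12 - 63\right)^{2} = \left(-75\right)^{2} = 5625$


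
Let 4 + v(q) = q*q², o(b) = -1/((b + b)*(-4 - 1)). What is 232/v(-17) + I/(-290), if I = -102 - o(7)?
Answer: 30402697/99815100 ≈ 0.30459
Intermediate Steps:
o(b) = 1/(10*b) (o(b) = -1/((2*b)*(-5)) = -1/((-10*b)) = -(-1)/(10*b) = 1/(10*b))
I = -7141/70 (I = -102 - 1/(10*7) = -102 - 1*1/70 = -102 - 1/70 = -7141/70 ≈ -102.01)
v(q) = -4 + q³ (v(q) = -4 + q*q² = -4 + q³)
232/v(-17) + I/(-290) = 232/(-4 + (-17)³) - 7141/70/(-290) = 232/(-4 - 4913) - 7141/70*(-1/290) = 232/(-4917) + 7141/20300 = 232*(-1/4917) + 7141/20300 = -232/4917 + 7141/20300 = 30402697/99815100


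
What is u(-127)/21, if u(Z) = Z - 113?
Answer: -80/7 ≈ -11.429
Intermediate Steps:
u(Z) = -113 + Z
u(-127)/21 = (-113 - 127)/21 = -240*1/21 = -80/7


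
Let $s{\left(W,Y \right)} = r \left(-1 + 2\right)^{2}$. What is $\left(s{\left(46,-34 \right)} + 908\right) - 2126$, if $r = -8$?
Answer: $-1226$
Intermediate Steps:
$s{\left(W,Y \right)} = -8$ ($s{\left(W,Y \right)} = - 8 \left(-1 + 2\right)^{2} = - 8 \cdot 1^{2} = \left(-8\right) 1 = -8$)
$\left(s{\left(46,-34 \right)} + 908\right) - 2126 = \left(-8 + 908\right) - 2126 = 900 - 2126 = -1226$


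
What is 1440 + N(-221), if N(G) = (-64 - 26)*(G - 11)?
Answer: 22320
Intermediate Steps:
N(G) = 990 - 90*G (N(G) = -90*(-11 + G) = 990 - 90*G)
1440 + N(-221) = 1440 + (990 - 90*(-221)) = 1440 + (990 + 19890) = 1440 + 20880 = 22320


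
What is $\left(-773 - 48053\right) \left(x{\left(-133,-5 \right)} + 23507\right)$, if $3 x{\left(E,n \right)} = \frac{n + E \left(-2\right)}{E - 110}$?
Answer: $- \frac{92966559388}{81} \approx -1.1477 \cdot 10^{9}$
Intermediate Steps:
$x{\left(E,n \right)} = \frac{n - 2 E}{3 \left(-110 + E\right)}$ ($x{\left(E,n \right)} = \frac{\left(n + E \left(-2\right)\right) \frac{1}{E - 110}}{3} = \frac{\left(n - 2 E\right) \frac{1}{-110 + E}}{3} = \frac{\frac{1}{-110 + E} \left(n - 2 E\right)}{3} = \frac{n - 2 E}{3 \left(-110 + E\right)}$)
$\left(-773 - 48053\right) \left(x{\left(-133,-5 \right)} + 23507\right) = \left(-773 - 48053\right) \left(\frac{-5 - -266}{3 \left(-110 - 133\right)} + 23507\right) = - 48826 \left(\frac{-5 + 266}{3 \left(-243\right)} + 23507\right) = - 48826 \left(\frac{1}{3} \left(- \frac{1}{243}\right) 261 + 23507\right) = - 48826 \left(- \frac{29}{81} + 23507\right) = \left(-48826\right) \frac{1904038}{81} = - \frac{92966559388}{81}$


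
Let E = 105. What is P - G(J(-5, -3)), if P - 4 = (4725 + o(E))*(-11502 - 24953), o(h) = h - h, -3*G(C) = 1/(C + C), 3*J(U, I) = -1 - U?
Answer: -1377998967/8 ≈ -1.7225e+8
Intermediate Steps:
J(U, I) = -1/3 - U/3 (J(U, I) = (-1 - U)/3 = -1/3 - U/3)
G(C) = -1/(6*C) (G(C) = -1/(3*(C + C)) = -1/(2*C)/3 = -1/(6*C))
o(h) = 0
P = -172249871 (P = 4 + (4725 + 0)*(-11502 - 24953) = 4 + 4725*(-36455) = 4 - 172249875 = -172249871)
P - G(J(-5, -3)) = -172249871 - (-1)/(6*(-1/3 - 1/3*(-5))) = -172249871 - (-1)/(6*(-1/3 + 5/3)) = -172249871 - (-1)/(6*4/3) = -172249871 - (-1)*3/(6*4) = -172249871 - 1*(-1/8) = -172249871 + 1/8 = -1377998967/8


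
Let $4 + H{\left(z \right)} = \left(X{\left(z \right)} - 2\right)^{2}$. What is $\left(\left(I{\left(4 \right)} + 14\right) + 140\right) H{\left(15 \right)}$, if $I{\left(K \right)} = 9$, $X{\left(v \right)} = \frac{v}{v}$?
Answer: $-489$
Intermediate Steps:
$X{\left(v \right)} = 1$
$H{\left(z \right)} = -3$ ($H{\left(z \right)} = -4 + \left(1 - 2\right)^{2} = -4 + \left(-1\right)^{2} = -4 + 1 = -3$)
$\left(\left(I{\left(4 \right)} + 14\right) + 140\right) H{\left(15 \right)} = \left(\left(9 + 14\right) + 140\right) \left(-3\right) = \left(23 + 140\right) \left(-3\right) = 163 \left(-3\right) = -489$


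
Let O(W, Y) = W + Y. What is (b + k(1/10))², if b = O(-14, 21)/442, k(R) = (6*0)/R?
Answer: 49/195364 ≈ 0.00025081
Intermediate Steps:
k(R) = 0 (k(R) = 0/R = 0)
b = 7/442 (b = (-14 + 21)/442 = 7*(1/442) = 7/442 ≈ 0.015837)
(b + k(1/10))² = (7/442 + 0)² = (7/442)² = 49/195364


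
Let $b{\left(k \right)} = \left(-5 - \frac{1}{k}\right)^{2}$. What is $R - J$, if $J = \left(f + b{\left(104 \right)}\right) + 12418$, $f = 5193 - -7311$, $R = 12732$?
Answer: $- \frac{132118481}{10816} \approx -12215.0$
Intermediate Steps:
$f = 12504$ ($f = 5193 + 7311 = 12504$)
$J = \frac{269827793}{10816}$ ($J = \left(12504 + \frac{\left(1 + 5 \cdot 104\right)^{2}}{10816}\right) + 12418 = \left(12504 + \frac{\left(1 + 520\right)^{2}}{10816}\right) + 12418 = \left(12504 + \frac{521^{2}}{10816}\right) + 12418 = \left(12504 + \frac{1}{10816} \cdot 271441\right) + 12418 = \left(12504 + \frac{271441}{10816}\right) + 12418 = \frac{135514705}{10816} + 12418 = \frac{269827793}{10816} \approx 24947.0$)
$R - J = 12732 - \frac{269827793}{10816} = - \frac{132118481}{10816}$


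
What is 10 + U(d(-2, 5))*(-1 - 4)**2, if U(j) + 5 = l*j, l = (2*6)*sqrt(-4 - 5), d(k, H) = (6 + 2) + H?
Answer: -115 + 11700*I ≈ -115.0 + 11700.0*I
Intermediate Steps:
d(k, H) = 8 + H
l = 36*I (l = 12*sqrt(-9) = 12*(3*I) = 36*I ≈ 36.0*I)
U(j) = -5 + 36*I*j (U(j) = -5 + (36*I)*j = -5 + 36*I*j)
10 + U(d(-2, 5))*(-1 - 4)**2 = 10 + (-5 + 36*I*(8 + 5))*(-1 - 4)**2 = 10 + (-5 + 36*I*13)*(-5)**2 = 10 + (-5 + 468*I)*25 = 10 + (-125 + 11700*I) = -115 + 11700*I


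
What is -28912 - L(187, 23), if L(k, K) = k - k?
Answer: -28912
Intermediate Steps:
L(k, K) = 0
-28912 - L(187, 23) = -28912 - 1*0 = -28912 + 0 = -28912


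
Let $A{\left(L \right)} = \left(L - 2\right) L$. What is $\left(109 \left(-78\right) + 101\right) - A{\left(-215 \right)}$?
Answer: $-55056$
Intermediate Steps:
$A{\left(L \right)} = L \left(-2 + L\right)$ ($A{\left(L \right)} = \left(-2 + L\right) L = L \left(-2 + L\right)$)
$\left(109 \left(-78\right) + 101\right) - A{\left(-215 \right)} = \left(109 \left(-78\right) + 101\right) - - 215 \left(-2 - 215\right) = \left(-8502 + 101\right) - \left(-215\right) \left(-217\right) = -8401 - 46655 = -55056$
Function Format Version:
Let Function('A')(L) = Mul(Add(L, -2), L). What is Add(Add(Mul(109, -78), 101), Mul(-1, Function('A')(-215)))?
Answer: -55056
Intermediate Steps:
Function('A')(L) = Mul(L, Add(-2, L)) (Function('A')(L) = Mul(Add(-2, L), L) = Mul(L, Add(-2, L)))
Add(Add(Mul(109, -78), 101), Mul(-1, Function('A')(-215))) = Add(Add(Mul(109, -78), 101), Mul(-1, Mul(-215, Add(-2, -215)))) = Add(Add(-8502, 101), Mul(-1, Mul(-215, -217))) = Add(-8401, Mul(-1, 46655)) = Add(-8401, -46655) = -55056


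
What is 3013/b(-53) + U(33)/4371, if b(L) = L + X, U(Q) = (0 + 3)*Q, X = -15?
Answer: -4387697/99076 ≈ -44.286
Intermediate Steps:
U(Q) = 3*Q
b(L) = -15 + L (b(L) = L - 15 = -15 + L)
3013/b(-53) + U(33)/4371 = 3013/(-15 - 53) + (3*33)/4371 = 3013/(-68) + 99*(1/4371) = 3013*(-1/68) + 33/1457 = -3013/68 + 33/1457 = -4387697/99076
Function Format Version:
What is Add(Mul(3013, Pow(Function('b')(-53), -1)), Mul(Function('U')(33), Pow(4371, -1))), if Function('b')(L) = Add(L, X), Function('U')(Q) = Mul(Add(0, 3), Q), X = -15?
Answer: Rational(-4387697, 99076) ≈ -44.286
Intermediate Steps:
Function('U')(Q) = Mul(3, Q)
Function('b')(L) = Add(-15, L) (Function('b')(L) = Add(L, -15) = Add(-15, L))
Add(Mul(3013, Pow(Function('b')(-53), -1)), Mul(Function('U')(33), Pow(4371, -1))) = Add(Mul(3013, Pow(Add(-15, -53), -1)), Mul(Mul(3, 33), Pow(4371, -1))) = Add(Mul(3013, Pow(-68, -1)), Mul(99, Rational(1, 4371))) = Add(Mul(3013, Rational(-1, 68)), Rational(33, 1457)) = Add(Rational(-3013, 68), Rational(33, 1457)) = Rational(-4387697, 99076)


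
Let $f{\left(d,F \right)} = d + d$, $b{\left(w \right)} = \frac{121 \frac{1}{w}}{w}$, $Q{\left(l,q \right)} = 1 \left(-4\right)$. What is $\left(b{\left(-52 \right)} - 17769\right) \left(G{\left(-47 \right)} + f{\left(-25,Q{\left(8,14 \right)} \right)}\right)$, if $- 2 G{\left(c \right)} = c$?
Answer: $\frac{2546504515}{5408} \approx 4.7088 \cdot 10^{5}$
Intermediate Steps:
$Q{\left(l,q \right)} = -4$
$b{\left(w \right)} = \frac{121}{w^{2}}$
$G{\left(c \right)} = - \frac{c}{2}$
$f{\left(d,F \right)} = 2 d$
$\left(b{\left(-52 \right)} - 17769\right) \left(G{\left(-47 \right)} + f{\left(-25,Q{\left(8,14 \right)} \right)}\right) = \left(\frac{121}{2704} - 17769\right) \left(\left(- \frac{1}{2}\right) \left(-47\right) + 2 \left(-25\right)\right) = \left(121 \cdot \frac{1}{2704} - 17769\right) \left(\frac{47}{2} - 50\right) = \left(\frac{121}{2704} - 17769\right) \left(- \frac{53}{2}\right) = \left(- \frac{48047255}{2704}\right) \left(- \frac{53}{2}\right) = \frac{2546504515}{5408}$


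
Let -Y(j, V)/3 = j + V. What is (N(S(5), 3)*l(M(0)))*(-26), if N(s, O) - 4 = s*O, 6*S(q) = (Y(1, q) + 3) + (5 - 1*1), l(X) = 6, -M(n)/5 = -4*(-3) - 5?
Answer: 234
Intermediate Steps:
M(n) = -35 (M(n) = -5*(-4*(-3) - 5) = -5*(12 - 5) = -5*7 = -35)
Y(j, V) = -3*V - 3*j (Y(j, V) = -3*(j + V) = -3*(V + j) = -3*V - 3*j)
S(q) = ⅔ - q/2 (S(q) = (((-3*q - 3*1) + 3) + (5 - 1*1))/6 = (((-3*q - 3) + 3) + (5 - 1))/6 = (((-3 - 3*q) + 3) + 4)/6 = (-3*q + 4)/6 = (4 - 3*q)/6 = ⅔ - q/2)
N(s, O) = 4 + O*s (N(s, O) = 4 + s*O = 4 + O*s)
(N(S(5), 3)*l(M(0)))*(-26) = ((4 + 3*(⅔ - ½*5))*6)*(-26) = ((4 + 3*(⅔ - 5/2))*6)*(-26) = ((4 + 3*(-11/6))*6)*(-26) = ((4 - 11/2)*6)*(-26) = -3/2*6*(-26) = -9*(-26) = 234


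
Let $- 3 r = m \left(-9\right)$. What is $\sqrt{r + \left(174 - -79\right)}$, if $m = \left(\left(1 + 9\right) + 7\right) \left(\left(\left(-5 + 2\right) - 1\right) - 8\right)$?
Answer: $i \sqrt{359} \approx 18.947 i$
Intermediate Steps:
$m = -204$ ($m = \left(10 + 7\right) \left(\left(-3 - 1\right) - 8\right) = 17 \left(-4 - 8\right) = 17 \left(-12\right) = -204$)
$r = -612$ ($r = - \frac{\left(-204\right) \left(-9\right)}{3} = \left(- \frac{1}{3}\right) 1836 = -612$)
$\sqrt{r + \left(174 - -79\right)} = \sqrt{-612 + \left(174 - -79\right)} = \sqrt{-612 + \left(174 + 79\right)} = \sqrt{-612 + 253} = \sqrt{-359} = i \sqrt{359}$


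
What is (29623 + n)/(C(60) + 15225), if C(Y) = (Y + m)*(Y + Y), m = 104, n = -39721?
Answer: -3366/11635 ≈ -0.28930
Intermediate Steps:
C(Y) = 2*Y*(104 + Y) (C(Y) = (Y + 104)*(Y + Y) = (104 + Y)*(2*Y) = 2*Y*(104 + Y))
(29623 + n)/(C(60) + 15225) = (29623 - 39721)/(2*60*(104 + 60) + 15225) = -10098/(2*60*164 + 15225) = -10098/(19680 + 15225) = -10098/34905 = -10098*1/34905 = -3366/11635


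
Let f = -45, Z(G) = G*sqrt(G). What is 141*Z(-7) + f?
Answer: -45 - 987*I*sqrt(7) ≈ -45.0 - 2611.4*I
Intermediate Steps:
Z(G) = G**(3/2)
141*Z(-7) + f = 141*(-7)**(3/2) - 45 = 141*(-7*I*sqrt(7)) - 45 = -987*I*sqrt(7) - 45 = -45 - 987*I*sqrt(7)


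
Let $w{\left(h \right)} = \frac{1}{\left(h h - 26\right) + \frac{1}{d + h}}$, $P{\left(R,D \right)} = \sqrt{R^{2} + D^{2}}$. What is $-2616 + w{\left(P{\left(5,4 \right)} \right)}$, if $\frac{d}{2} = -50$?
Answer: $- \frac{5853872731}{2237776} + \frac{\sqrt{41}}{2237776} \approx -2615.9$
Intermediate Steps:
$d = -100$ ($d = 2 \left(-50\right) = -100$)
$P{\left(R,D \right)} = \sqrt{D^{2} + R^{2}}$
$w{\left(h \right)} = \frac{1}{-26 + h^{2} + \frac{1}{-100 + h}}$ ($w{\left(h \right)} = \frac{1}{\left(h h - 26\right) + \frac{1}{-100 + h}} = \frac{1}{\left(h^{2} - 26\right) + \frac{1}{-100 + h}} = \frac{1}{\left(-26 + h^{2}\right) + \frac{1}{-100 + h}} = \frac{1}{-26 + h^{2} + \frac{1}{-100 + h}}$)
$-2616 + w{\left(P{\left(5,4 \right)} \right)} = -2616 + \frac{-100 + \sqrt{4^{2} + 5^{2}}}{2601 + \left(\sqrt{4^{2} + 5^{2}}\right)^{3} - 100 \left(\sqrt{4^{2} + 5^{2}}\right)^{2} - 26 \sqrt{4^{2} + 5^{2}}} = -2616 + \frac{-100 + \sqrt{16 + 25}}{2601 + \left(\sqrt{16 + 25}\right)^{3} - 100 \left(\sqrt{16 + 25}\right)^{2} - 26 \sqrt{16 + 25}} = -2616 + \frac{-100 + \sqrt{41}}{2601 + \left(\sqrt{41}\right)^{3} - 100 \left(\sqrt{41}\right)^{2} - 26 \sqrt{41}} = -2616 + \frac{-100 + \sqrt{41}}{2601 + 41 \sqrt{41} - 4100 - 26 \sqrt{41}} = -2616 + \frac{-100 + \sqrt{41}}{-1499 + 15 \sqrt{41}}$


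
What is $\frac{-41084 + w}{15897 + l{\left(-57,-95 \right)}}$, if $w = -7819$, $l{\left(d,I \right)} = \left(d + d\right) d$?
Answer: $- \frac{16301}{7465} \approx -2.1837$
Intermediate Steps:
$l{\left(d,I \right)} = 2 d^{2}$ ($l{\left(d,I \right)} = 2 d d = 2 d^{2}$)
$\frac{-41084 + w}{15897 + l{\left(-57,-95 \right)}} = \frac{-41084 - 7819}{15897 + 2 \left(-57\right)^{2}} = - \frac{48903}{15897 + 2 \cdot 3249} = - \frac{48903}{15897 + 6498} = - \frac{48903}{22395} = \left(-48903\right) \frac{1}{22395} = - \frac{16301}{7465}$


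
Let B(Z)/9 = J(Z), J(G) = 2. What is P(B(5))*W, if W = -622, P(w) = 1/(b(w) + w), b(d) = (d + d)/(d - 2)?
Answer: -2488/81 ≈ -30.716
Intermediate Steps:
B(Z) = 18 (B(Z) = 9*2 = 18)
b(d) = 2*d/(-2 + d) (b(d) = (2*d)/(-2 + d) = 2*d/(-2 + d))
P(w) = 1/(w + 2*w/(-2 + w)) (P(w) = 1/(2*w/(-2 + w) + w) = 1/(w + 2*w/(-2 + w)))
P(B(5))*W = ((-2 + 18)/18²)*(-622) = ((1/324)*16)*(-622) = (4/81)*(-622) = -2488/81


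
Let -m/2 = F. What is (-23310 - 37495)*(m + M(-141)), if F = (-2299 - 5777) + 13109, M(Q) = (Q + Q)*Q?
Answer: -1805665280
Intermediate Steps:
M(Q) = 2*Q**2 (M(Q) = (2*Q)*Q = 2*Q**2)
F = 5033 (F = -8076 + 13109 = 5033)
m = -10066 (m = -2*5033 = -10066)
(-23310 - 37495)*(m + M(-141)) = (-23310 - 37495)*(-10066 + 2*(-141)**2) = -60805*(-10066 + 2*19881) = -60805*(-10066 + 39762) = -60805*29696 = -1805665280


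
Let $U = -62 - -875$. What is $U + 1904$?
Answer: $2717$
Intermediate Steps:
$U = 813$ ($U = -62 + 875 = 813$)
$U + 1904 = 813 + 1904 = 2717$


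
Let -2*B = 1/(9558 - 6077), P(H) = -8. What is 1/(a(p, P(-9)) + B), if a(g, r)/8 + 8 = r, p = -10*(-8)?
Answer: -6962/891137 ≈ -0.0078125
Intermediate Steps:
p = 80
a(g, r) = -64 + 8*r
B = -1/6962 (B = -1/(2*(9558 - 6077)) = -½/3481 = -½*1/3481 = -1/6962 ≈ -0.00014364)
1/(a(p, P(-9)) + B) = 1/((-64 + 8*(-8)) - 1/6962) = 1/((-64 - 64) - 1/6962) = 1/(-128 - 1/6962) = 1/(-891137/6962) = -6962/891137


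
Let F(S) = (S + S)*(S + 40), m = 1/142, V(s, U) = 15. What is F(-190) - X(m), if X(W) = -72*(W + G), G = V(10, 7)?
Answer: 4123716/71 ≈ 58081.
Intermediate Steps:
G = 15
m = 1/142 ≈ 0.0070423
X(W) = -1080 - 72*W (X(W) = -72*(W + 15) = -72*(15 + W) = -1080 - 72*W)
F(S) = 2*S*(40 + S) (F(S) = (2*S)*(40 + S) = 2*S*(40 + S))
F(-190) - X(m) = 2*(-190)*(40 - 190) - (-1080 - 72*1/142) = 2*(-190)*(-150) - (-1080 - 36/71) = 57000 - 1*(-76716/71) = 57000 + 76716/71 = 4123716/71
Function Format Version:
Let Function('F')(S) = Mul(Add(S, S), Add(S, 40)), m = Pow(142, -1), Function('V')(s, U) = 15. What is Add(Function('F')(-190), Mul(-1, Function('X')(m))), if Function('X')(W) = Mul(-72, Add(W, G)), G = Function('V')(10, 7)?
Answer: Rational(4123716, 71) ≈ 58081.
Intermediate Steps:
G = 15
m = Rational(1, 142) ≈ 0.0070423
Function('X')(W) = Add(-1080, Mul(-72, W)) (Function('X')(W) = Mul(-72, Add(W, 15)) = Mul(-72, Add(15, W)) = Add(-1080, Mul(-72, W)))
Function('F')(S) = Mul(2, S, Add(40, S)) (Function('F')(S) = Mul(Mul(2, S), Add(40, S)) = Mul(2, S, Add(40, S)))
Add(Function('F')(-190), Mul(-1, Function('X')(m))) = Add(Mul(2, -190, Add(40, -190)), Mul(-1, Add(-1080, Mul(-72, Rational(1, 142))))) = Add(Mul(2, -190, -150), Mul(-1, Add(-1080, Rational(-36, 71)))) = Add(57000, Mul(-1, Rational(-76716, 71))) = Add(57000, Rational(76716, 71)) = Rational(4123716, 71)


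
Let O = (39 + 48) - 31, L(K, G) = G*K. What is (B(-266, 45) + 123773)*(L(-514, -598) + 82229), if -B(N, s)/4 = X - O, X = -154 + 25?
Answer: 48510389313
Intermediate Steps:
O = 56 (O = 87 - 31 = 56)
X = -129
B(N, s) = 740 (B(N, s) = -4*(-129 - 1*56) = -4*(-129 - 56) = -4*(-185) = 740)
(B(-266, 45) + 123773)*(L(-514, -598) + 82229) = (740 + 123773)*(-598*(-514) + 82229) = 124513*(307372 + 82229) = 124513*389601 = 48510389313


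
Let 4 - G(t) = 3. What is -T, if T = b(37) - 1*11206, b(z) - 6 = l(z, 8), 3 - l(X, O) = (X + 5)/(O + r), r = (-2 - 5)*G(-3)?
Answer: 11239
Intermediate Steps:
G(t) = 1 (G(t) = 4 - 1*3 = 4 - 3 = 1)
r = -7 (r = (-2 - 5)*1 = -7*1 = -7)
l(X, O) = 3 - (5 + X)/(-7 + O) (l(X, O) = 3 - (X + 5)/(O - 7) = 3 - (5 + X)/(-7 + O))
b(z) = 4 - z (b(z) = 6 + (-26 - z + 3*8)/(-7 + 8) = 6 + (-26 - z + 24)/1 = 6 + 1*(-2 - z) = 6 + (-2 - z) = 4 - z)
T = -11239 (T = (4 - 1*37) - 1*11206 = (4 - 37) - 11206 = -33 - 11206 = -11239)
-T = -1*(-11239) = 11239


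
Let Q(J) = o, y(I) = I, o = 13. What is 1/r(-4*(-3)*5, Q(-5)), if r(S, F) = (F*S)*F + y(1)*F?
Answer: 1/10153 ≈ 9.8493e-5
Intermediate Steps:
Q(J) = 13
r(S, F) = F + S*F² (r(S, F) = (F*S)*F + 1*F = S*F² + F = F + S*F²)
1/r(-4*(-3)*5, Q(-5)) = 1/(13*(1 + 13*(-4*(-3)*5))) = 1/(13*(1 + 13*(12*5))) = 1/(13*(1 + 13*60)) = 1/(13*(1 + 780)) = 1/(13*781) = 1/10153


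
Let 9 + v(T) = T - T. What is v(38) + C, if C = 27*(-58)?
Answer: -1575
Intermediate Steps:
v(T) = -9 (v(T) = -9 + (T - T) = -9 + 0 = -9)
C = -1566
v(38) + C = -9 - 1566 = -1575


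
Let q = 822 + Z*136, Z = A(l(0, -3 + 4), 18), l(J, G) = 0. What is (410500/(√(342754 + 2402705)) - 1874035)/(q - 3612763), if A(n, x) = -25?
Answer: 1874035/3615341 - 410500*√305051/3308590162173 ≈ 0.51829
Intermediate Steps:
Z = -25
q = -2578 (q = 822 - 25*136 = 822 - 3400 = -2578)
(410500/(√(342754 + 2402705)) - 1874035)/(q - 3612763) = (410500/(√(342754 + 2402705)) - 1874035)/(-2578 - 3612763) = (410500/(√2745459) - 1874035)/(-3615341) = (410500/((3*√305051)) - 1874035)*(-1/3615341) = (410500*(√305051/915153) - 1874035)*(-1/3615341) = (410500*√305051/915153 - 1874035)*(-1/3615341) = (-1874035 + 410500*√305051/915153)*(-1/3615341) = 1874035/3615341 - 410500*√305051/3308590162173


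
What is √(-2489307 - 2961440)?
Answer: I*√5450747 ≈ 2334.7*I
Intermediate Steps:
√(-2489307 - 2961440) = √(-5450747) = I*√5450747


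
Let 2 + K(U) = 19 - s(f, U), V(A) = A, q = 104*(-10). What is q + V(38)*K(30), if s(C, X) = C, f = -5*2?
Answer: -14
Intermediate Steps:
f = -10
q = -1040
K(U) = 27 (K(U) = -2 + (19 - 1*(-10)) = -2 + (19 + 10) = -2 + 29 = 27)
q + V(38)*K(30) = -1040 + 38*27 = -1040 + 1026 = -14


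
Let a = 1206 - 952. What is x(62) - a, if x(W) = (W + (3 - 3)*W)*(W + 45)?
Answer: 6380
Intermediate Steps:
a = 254
x(W) = W*(45 + W) (x(W) = (W + 0*W)*(45 + W) = (W + 0)*(45 + W) = W*(45 + W))
x(62) - a = 62*(45 + 62) - 1*254 = 62*107 - 254 = 6634 - 254 = 6380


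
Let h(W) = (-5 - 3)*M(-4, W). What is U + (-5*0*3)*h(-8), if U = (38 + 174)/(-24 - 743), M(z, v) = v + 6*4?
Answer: -212/767 ≈ -0.27640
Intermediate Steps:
M(z, v) = 24 + v (M(z, v) = v + 24 = 24 + v)
U = -212/767 (U = 212/(-767) = 212*(-1/767) = -212/767 ≈ -0.27640)
h(W) = -192 - 8*W (h(W) = (-5 - 3)*(24 + W) = -8*(24 + W) = -192 - 8*W)
U + (-5*0*3)*h(-8) = -212/767 + (-5*0*3)*(-192 - 8*(-8)) = -212/767 + (0*3)*(-192 + 64) = -212/767 + 0*(-128) = -212/767 + 0 = -212/767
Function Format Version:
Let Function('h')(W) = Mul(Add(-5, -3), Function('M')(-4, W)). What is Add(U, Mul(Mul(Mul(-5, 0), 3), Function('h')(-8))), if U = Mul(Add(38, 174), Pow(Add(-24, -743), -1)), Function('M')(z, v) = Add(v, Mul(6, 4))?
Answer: Rational(-212, 767) ≈ -0.27640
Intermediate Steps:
Function('M')(z, v) = Add(24, v) (Function('M')(z, v) = Add(v, 24) = Add(24, v))
U = Rational(-212, 767) (U = Mul(212, Pow(-767, -1)) = Mul(212, Rational(-1, 767)) = Rational(-212, 767) ≈ -0.27640)
Function('h')(W) = Add(-192, Mul(-8, W)) (Function('h')(W) = Mul(Add(-5, -3), Add(24, W)) = Mul(-8, Add(24, W)) = Add(-192, Mul(-8, W)))
Add(U, Mul(Mul(Mul(-5, 0), 3), Function('h')(-8))) = Add(Rational(-212, 767), Mul(Mul(Mul(-5, 0), 3), Add(-192, Mul(-8, -8)))) = Add(Rational(-212, 767), Mul(Mul(0, 3), Add(-192, 64))) = Add(Rational(-212, 767), Mul(0, -128)) = Add(Rational(-212, 767), 0) = Rational(-212, 767)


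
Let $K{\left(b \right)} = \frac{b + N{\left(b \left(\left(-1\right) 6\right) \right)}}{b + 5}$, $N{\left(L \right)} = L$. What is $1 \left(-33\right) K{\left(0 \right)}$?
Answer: $0$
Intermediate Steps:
$K{\left(b \right)} = - \frac{5 b}{5 + b}$ ($K{\left(b \right)} = \frac{b + b \left(\left(-1\right) 6\right)}{b + 5} = \frac{b + b \left(-6\right)}{5 + b} = \frac{b - 6 b}{5 + b} = \frac{\left(-5\right) b}{5 + b} = - \frac{5 b}{5 + b}$)
$1 \left(-33\right) K{\left(0 \right)} = 1 \left(-33\right) \left(\left(-5\right) 0 \frac{1}{5 + 0}\right) = - 33 \left(\left(-5\right) 0 \cdot \frac{1}{5}\right) = \left(-33\right) 0 = 0$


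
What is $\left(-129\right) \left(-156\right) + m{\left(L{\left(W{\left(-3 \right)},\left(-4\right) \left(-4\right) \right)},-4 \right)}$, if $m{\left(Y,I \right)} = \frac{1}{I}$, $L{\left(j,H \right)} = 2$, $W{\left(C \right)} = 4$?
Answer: $\frac{80495}{4} \approx 20124.0$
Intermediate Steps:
$\left(-129\right) \left(-156\right) + m{\left(L{\left(W{\left(-3 \right)},\left(-4\right) \left(-4\right) \right)},-4 \right)} = \left(-129\right) \left(-156\right) + \frac{1}{-4} = 20124 - \frac{1}{4} = \frac{80495}{4}$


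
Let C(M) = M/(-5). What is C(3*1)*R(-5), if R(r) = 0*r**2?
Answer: 0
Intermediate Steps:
C(M) = -M/5 (C(M) = M*(-1/5) = -M/5)
R(r) = 0
C(3*1)*R(-5) = -3/5*0 = 0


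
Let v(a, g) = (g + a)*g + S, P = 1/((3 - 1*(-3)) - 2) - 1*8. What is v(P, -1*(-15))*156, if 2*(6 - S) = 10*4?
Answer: 14781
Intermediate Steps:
S = -14 (S = 6 - 5*4 = 6 - ½*40 = 6 - 20 = -14)
P = -31/4 (P = 1/((3 + 3) - 2) - 8 = 1/(6 - 2) - 8 = 1/4 - 8 = ¼ - 8 = -31/4 ≈ -7.7500)
v(a, g) = -14 + g*(a + g) (v(a, g) = (g + a)*g - 14 = (a + g)*g - 14 = g*(a + g) - 14 = -14 + g*(a + g))
v(P, -1*(-15))*156 = (-14 + (-1*(-15))² - (-31)*(-15)/4)*156 = (-14 + 15² - 31/4*15)*156 = (-14 + 225 - 465/4)*156 = (379/4)*156 = 14781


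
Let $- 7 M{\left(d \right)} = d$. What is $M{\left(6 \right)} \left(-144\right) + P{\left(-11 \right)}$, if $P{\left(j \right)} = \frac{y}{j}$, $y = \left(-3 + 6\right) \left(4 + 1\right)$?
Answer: $\frac{9399}{77} \approx 122.06$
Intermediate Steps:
$M{\left(d \right)} = - \frac{d}{7}$
$y = 15$ ($y = 3 \cdot 5 = 15$)
$P{\left(j \right)} = \frac{15}{j}$
$M{\left(6 \right)} \left(-144\right) + P{\left(-11 \right)} = \left(- \frac{1}{7}\right) 6 \left(-144\right) + \frac{15}{-11} = \left(- \frac{6}{7}\right) \left(-144\right) + 15 \left(- \frac{1}{11}\right) = \frac{864}{7} - \frac{15}{11} = \frac{9399}{77}$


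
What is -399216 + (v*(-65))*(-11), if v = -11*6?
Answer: -446406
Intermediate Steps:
v = -66
-399216 + (v*(-65))*(-11) = -399216 - 66*(-65)*(-11) = -399216 + 4290*(-11) = -399216 - 47190 = -446406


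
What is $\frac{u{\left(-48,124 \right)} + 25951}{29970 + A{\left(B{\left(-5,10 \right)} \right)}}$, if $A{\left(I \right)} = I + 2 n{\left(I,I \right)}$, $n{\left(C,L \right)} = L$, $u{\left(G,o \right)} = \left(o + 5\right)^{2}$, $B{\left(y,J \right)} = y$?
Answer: $\frac{42592}{29955} \approx 1.4219$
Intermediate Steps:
$u{\left(G,o \right)} = \left(5 + o\right)^{2}$
$A{\left(I \right)} = 3 I$ ($A{\left(I \right)} = I + 2 I = 3 I$)
$\frac{u{\left(-48,124 \right)} + 25951}{29970 + A{\left(B{\left(-5,10 \right)} \right)}} = \frac{\left(5 + 124\right)^{2} + 25951}{29970 + 3 \left(-5\right)} = \frac{129^{2} + 25951}{29970 - 15} = \frac{16641 + 25951}{29955} = 42592 \cdot \frac{1}{29955} = \frac{42592}{29955}$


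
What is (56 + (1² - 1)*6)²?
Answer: 3136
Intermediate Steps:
(56 + (1² - 1)*6)² = (56 + (1 - 1)*6)² = (56 + 0*6)² = (56 + 0)² = 56² = 3136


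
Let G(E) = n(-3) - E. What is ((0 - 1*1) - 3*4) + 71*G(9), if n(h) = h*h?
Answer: -13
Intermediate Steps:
n(h) = h²
G(E) = 9 - E (G(E) = (-3)² - E = 9 - E)
((0 - 1*1) - 3*4) + 71*G(9) = ((0 - 1*1) - 3*4) + 71*(9 - 1*9) = ((0 - 1) - 12) + 71*(9 - 9) = (-1 - 12) + 71*0 = -13 + 0 = -13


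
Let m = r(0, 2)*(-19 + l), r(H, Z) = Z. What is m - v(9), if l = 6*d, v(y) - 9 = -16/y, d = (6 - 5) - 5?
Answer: -839/9 ≈ -93.222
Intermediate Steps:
d = -4 (d = 1 - 5 = -4)
v(y) = 9 - 16/y
l = -24 (l = 6*(-4) = -24)
m = -86 (m = 2*(-19 - 24) = 2*(-43) = -86)
m - v(9) = -86 - (9 - 16/9) = -86 - 1*65/9 = -86 - 65/9 = -839/9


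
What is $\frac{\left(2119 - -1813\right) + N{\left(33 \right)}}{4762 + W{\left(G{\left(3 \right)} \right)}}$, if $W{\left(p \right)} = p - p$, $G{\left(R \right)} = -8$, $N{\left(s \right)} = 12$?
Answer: $\frac{1972}{2381} \approx 0.82822$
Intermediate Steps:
$W{\left(p \right)} = 0$
$\frac{\left(2119 - -1813\right) + N{\left(33 \right)}}{4762 + W{\left(G{\left(3 \right)} \right)}} = \frac{\left(2119 - -1813\right) + 12}{4762 + 0} = \frac{\left(2119 + 1813\right) + 12}{4762} = \left(3932 + 12\right) \frac{1}{4762} = 3944 \cdot \frac{1}{4762} = \frac{1972}{2381}$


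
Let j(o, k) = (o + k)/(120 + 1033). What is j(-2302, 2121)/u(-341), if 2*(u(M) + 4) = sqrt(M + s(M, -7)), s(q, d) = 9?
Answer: 724/114147 + 181*I*sqrt(83)/114147 ≈ 0.0063427 + 0.014446*I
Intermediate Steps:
u(M) = -4 + sqrt(9 + M)/2 (u(M) = -4 + sqrt(M + 9)/2 = -4 + sqrt(9 + M)/2)
j(o, k) = k/1153 + o/1153 (j(o, k) = (k + o)/1153 = (k + o)*(1/1153) = k/1153 + o/1153)
j(-2302, 2121)/u(-341) = ((1/1153)*2121 + (1/1153)*(-2302))/(-4 + sqrt(9 - 341)/2) = (2121/1153 - 2302/1153)/(-4 + sqrt(-332)/2) = -181/(1153*(-4 + (2*I*sqrt(83))/2)) = -181/(1153*(-4 + I*sqrt(83)))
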